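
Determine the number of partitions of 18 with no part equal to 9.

355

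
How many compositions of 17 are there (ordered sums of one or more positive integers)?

Each of the 16 gaps between 17 units is either a break or not: 2^16 = 65536.

65536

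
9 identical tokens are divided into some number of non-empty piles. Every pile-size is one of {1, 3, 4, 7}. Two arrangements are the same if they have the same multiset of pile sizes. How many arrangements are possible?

The partitions of 9 that satisfy the conditions:
1 + 1 + 7
1 + 4 + 4
1 + 1 + 3 + 4
1 + 1 + 1 + 1 + 1 + 4
3 + 3 + 3
1 + 1 + 1 + 3 + 3
1 + 1 + 1 + 1 + 1 + 1 + 3
1 + 1 + 1 + 1 + 1 + 1 + 1 + 1 + 1
That's 8 in total.

8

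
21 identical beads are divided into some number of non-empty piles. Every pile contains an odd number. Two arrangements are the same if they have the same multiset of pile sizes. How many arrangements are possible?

Systematic enumeration (by largest part, then next-largest, …) yields 76.

76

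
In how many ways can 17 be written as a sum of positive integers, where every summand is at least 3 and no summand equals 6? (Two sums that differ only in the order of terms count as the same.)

19

They are:
17
14 + 3
13 + 4
12 + 5
11 + 3 + 3
10 + 7
10 + 4 + 3
9 + 8
9 + 5 + 3
9 + 4 + 4
8 + 5 + 4
8 + 3 + 3 + 3
7 + 7 + 3
7 + 5 + 5
7 + 4 + 3 + 3
5 + 5 + 4 + 3
5 + 4 + 4 + 4
5 + 3 + 3 + 3 + 3
4 + 4 + 3 + 3 + 3
Counting gives 19.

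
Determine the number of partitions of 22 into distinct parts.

89

Counting exhaustively, 89 partitions satisfy the conditions.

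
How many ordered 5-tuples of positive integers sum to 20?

By stars and bars with positive parts, the count is C(19,4) = 3876.

3876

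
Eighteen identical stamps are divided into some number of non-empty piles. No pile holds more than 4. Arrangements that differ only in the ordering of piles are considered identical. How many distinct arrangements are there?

84

Direct enumeration gives 84 partitions.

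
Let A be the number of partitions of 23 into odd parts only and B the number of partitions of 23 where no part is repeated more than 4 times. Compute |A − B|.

Partitions of 23 into odd parts only: 104.
Partitions of 23 where no part is repeated more than 4 times: 769.
|104 − 769| = 665.

665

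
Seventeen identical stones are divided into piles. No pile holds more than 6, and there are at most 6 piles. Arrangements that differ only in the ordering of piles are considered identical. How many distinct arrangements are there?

55

There are too many to list fully; the first 12 (by largest part) are:
6+6+5
6+6+4+1
6+6+3+2
6+6+3+1+1
6+6+2+2+1
6+6+2+1+1+1
6+5+5+1
6+5+4+2
6+5+4+1+1
6+5+3+3
6+5+3+2+1
6+5+3+1+1+1
…and 43 more, for 55 total.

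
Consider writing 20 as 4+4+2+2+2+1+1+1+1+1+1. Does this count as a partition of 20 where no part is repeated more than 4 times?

The parts sum to 20, and the condition 'no summand is used more than 4 times' is violated.

No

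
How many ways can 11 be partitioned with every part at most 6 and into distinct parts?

They are:
6,5
6,4,1
6,3,2
5,4,2
5,3,2,1
Counting gives 5.

5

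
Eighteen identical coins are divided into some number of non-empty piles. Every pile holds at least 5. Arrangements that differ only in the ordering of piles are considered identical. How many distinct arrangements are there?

They are:
18
13+5
12+6
11+7
10+8
9+9
8+5+5
7+6+5
6+6+6

9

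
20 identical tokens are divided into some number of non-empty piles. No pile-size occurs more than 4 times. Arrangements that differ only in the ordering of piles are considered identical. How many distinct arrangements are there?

Systematic enumeration (by largest part, then next-largest, …) yields 409.

409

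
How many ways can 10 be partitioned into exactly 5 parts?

7

Enumerating:
6 + 1 + 1 + 1 + 1
5 + 2 + 1 + 1 + 1
4 + 3 + 1 + 1 + 1
4 + 2 + 2 + 1 + 1
3 + 3 + 2 + 1 + 1
3 + 2 + 2 + 2 + 1
2 + 2 + 2 + 2 + 2
Counting gives 7.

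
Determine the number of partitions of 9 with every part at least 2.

8

Listing the qualifying partitions of 9:
9
7,2
6,3
5,4
5,2,2
4,3,2
3,3,3
3,2,2,2
Counting gives 8.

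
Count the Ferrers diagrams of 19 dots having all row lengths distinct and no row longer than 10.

29

A partial list (first 12 by largest part):
9 + 10
1 + 8 + 10
2 + 7 + 10
3 + 6 + 10
1 + 2 + 6 + 10
4 + 5 + 10
1 + 3 + 5 + 10
2 + 3 + 4 + 10
2 + 8 + 9
3 + 7 + 9
1 + 2 + 7 + 9
4 + 6 + 9
…and 17 more, for 29 total.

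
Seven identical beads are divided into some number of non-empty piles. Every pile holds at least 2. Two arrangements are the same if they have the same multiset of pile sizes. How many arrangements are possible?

4

Listing the qualifying partitions of 7:
7
2 + 5
3 + 4
2 + 2 + 3
Counting gives 4.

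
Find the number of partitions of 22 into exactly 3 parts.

40

A partial list (first 12 by largest part):
20 + 1 + 1
19 + 2 + 1
18 + 3 + 1
18 + 2 + 2
17 + 4 + 1
17 + 3 + 2
16 + 5 + 1
16 + 4 + 2
16 + 3 + 3
15 + 6 + 1
15 + 5 + 2
15 + 4 + 3
…and 28 more, for 40 total.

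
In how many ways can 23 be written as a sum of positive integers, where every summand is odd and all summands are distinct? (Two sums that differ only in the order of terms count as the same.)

9

Enumerating:
23
19, 3, 1
17, 5, 1
15, 7, 1
15, 5, 3
13, 9, 1
13, 7, 3
11, 9, 3
11, 7, 5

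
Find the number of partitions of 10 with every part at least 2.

12

The partitions of 10 that satisfy the conditions:
10
8,2
7,3
6,4
6,2,2
5,5
5,3,2
4,4,2
4,3,3
4,2,2,2
3,3,2,2
2,2,2,2,2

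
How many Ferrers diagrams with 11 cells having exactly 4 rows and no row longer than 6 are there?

9

Enumerating:
6,3,1,1
6,2,2,1
5,4,1,1
5,3,2,1
5,2,2,2
4,4,2,1
4,3,3,1
4,3,2,2
3,3,3,2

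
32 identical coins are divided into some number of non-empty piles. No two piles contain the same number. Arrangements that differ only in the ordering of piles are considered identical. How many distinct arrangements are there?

Systematic enumeration (by largest part, then next-largest, …) yields 390.

390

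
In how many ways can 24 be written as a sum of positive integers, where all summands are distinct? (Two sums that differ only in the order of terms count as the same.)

There are 122 such partitions.

122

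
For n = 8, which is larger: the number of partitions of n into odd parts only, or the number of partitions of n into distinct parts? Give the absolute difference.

0

Partitions of 8 into odd parts only: 6.
Partitions of 8 into distinct parts: 6.
|6 − 6| = 0.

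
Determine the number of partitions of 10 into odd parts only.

10

The partitions of 10 that satisfy the conditions:
1,9
3,7
1,1,1,7
5,5
1,1,3,5
1,1,1,1,1,5
1,3,3,3
1,1,1,1,3,3
1,1,1,1,1,1,1,3
1,1,1,1,1,1,1,1,1,1
Counting gives 10.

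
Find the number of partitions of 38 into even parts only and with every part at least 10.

10

Listing the qualifying partitions of 38:
38
10 + 28
12 + 26
14 + 24
16 + 22
18 + 20
10 + 10 + 18
10 + 12 + 16
10 + 14 + 14
12 + 12 + 14
That's 10 in total.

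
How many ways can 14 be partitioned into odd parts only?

22

Enumerating:
13+1
11+3
11+1+1+1
9+5
9+3+1+1
9+1+1+1+1+1
7+7
7+5+1+1
7+3+3+1
7+3+1+1+1+1
7+1+1+1+1+1+1+1
5+5+3+1
5+5+1+1+1+1
5+3+3+3
5+3+3+1+1+1
5+3+1+1+1+1+1+1
5+1+1+1+1+1+1+1+1+1
3+3+3+3+1+1
3+3+3+1+1+1+1+1
3+3+1+1+1+1+1+1+1+1
3+1+1+1+1+1+1+1+1+1+1+1
1+1+1+1+1+1+1+1+1+1+1+1+1+1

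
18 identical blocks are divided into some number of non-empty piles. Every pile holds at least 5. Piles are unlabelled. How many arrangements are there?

Enumerating:
18
13,5
12,6
11,7
10,8
9,9
8,5,5
7,6,5
6,6,6
Counting gives 9.

9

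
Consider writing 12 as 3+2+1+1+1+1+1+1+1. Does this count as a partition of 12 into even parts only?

No

The parts sum to 12, and the condition 'every summand is even' is violated.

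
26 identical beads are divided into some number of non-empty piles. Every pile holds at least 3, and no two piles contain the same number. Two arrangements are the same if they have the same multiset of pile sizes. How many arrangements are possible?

51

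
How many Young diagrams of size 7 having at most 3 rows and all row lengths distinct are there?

They are:
7
6, 1
5, 2
4, 3
4, 2, 1
Counting gives 5.

5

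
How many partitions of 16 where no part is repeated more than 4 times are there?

164

Counting exhaustively, 164 partitions satisfy the conditions.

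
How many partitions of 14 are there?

135

Counting exhaustively, 135 partitions satisfy the conditions.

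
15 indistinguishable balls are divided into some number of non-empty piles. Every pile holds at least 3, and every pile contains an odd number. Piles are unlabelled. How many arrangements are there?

The partitions of 15 that satisfy the conditions:
15
3, 3, 9
3, 5, 7
5, 5, 5
3, 3, 3, 3, 3

5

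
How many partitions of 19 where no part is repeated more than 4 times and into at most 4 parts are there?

A full systematic count gives 94.

94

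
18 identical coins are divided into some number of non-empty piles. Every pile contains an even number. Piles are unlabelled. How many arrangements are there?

A partial list (first 12 by largest part):
18
16,2
14,4
14,2,2
12,6
12,4,2
12,2,2,2
10,8
10,6,2
10,4,4
10,4,2,2
10,2,2,2,2
…and 18 more, for 30 total.

30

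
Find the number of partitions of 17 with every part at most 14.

293

Counting exhaustively, 293 partitions satisfy the conditions.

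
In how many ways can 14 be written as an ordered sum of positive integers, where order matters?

Each of the 13 gaps between 14 units is either a break or not: 2^13 = 8192.

8192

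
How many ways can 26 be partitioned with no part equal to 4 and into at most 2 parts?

They are:
26
1, 25
2, 24
3, 23
5, 21
6, 20
7, 19
8, 18
9, 17
10, 16
11, 15
12, 14
13, 13
That's 13 in total.

13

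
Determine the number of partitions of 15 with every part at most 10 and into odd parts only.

23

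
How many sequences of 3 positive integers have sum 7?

15

Equivalently, choose which 2 of the 6 gaps become plus signs: C(6,2) = 15.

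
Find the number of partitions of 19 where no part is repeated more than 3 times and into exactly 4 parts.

54

There are too many to list fully; the first 12 (by largest part) are:
1 + 1 + 1 + 16
1 + 1 + 2 + 15
1 + 1 + 3 + 14
1 + 2 + 2 + 14
1 + 1 + 4 + 13
1 + 2 + 3 + 13
2 + 2 + 2 + 13
1 + 1 + 5 + 12
1 + 2 + 4 + 12
1 + 3 + 3 + 12
2 + 2 + 3 + 12
1 + 1 + 6 + 11
…and 42 more, for 54 total.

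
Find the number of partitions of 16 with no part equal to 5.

Systematic enumeration (by largest part, then next-largest, …) yields 175.

175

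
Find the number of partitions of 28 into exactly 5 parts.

291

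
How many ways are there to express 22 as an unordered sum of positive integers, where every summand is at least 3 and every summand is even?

Enumerating:
22
18,4
16,6
14,8
14,4,4
12,10
12,6,4
10,8,4
10,6,6
10,4,4,4
8,8,6
8,6,4,4
6,6,6,4
6,4,4,4,4
Counting gives 14.

14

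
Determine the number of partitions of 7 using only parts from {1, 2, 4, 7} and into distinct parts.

Enumerating:
7
4 + 2 + 1

2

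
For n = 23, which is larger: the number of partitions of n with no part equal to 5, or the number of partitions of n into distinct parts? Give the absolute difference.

766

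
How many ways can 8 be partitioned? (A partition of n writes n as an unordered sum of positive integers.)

Enumerating:
8
7 + 1
6 + 2
6 + 1 + 1
5 + 3
5 + 2 + 1
5 + 1 + 1 + 1
4 + 4
4 + 3 + 1
4 + 2 + 2
4 + 2 + 1 + 1
4 + 1 + 1 + 1 + 1
3 + 3 + 2
3 + 3 + 1 + 1
3 + 2 + 2 + 1
3 + 2 + 1 + 1 + 1
3 + 1 + 1 + 1 + 1 + 1
2 + 2 + 2 + 2
2 + 2 + 2 + 1 + 1
2 + 2 + 1 + 1 + 1 + 1
2 + 1 + 1 + 1 + 1 + 1 + 1
1 + 1 + 1 + 1 + 1 + 1 + 1 + 1

22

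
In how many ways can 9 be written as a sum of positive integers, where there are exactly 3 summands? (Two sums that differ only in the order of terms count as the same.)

The partitions of 9 that satisfy the conditions:
7, 1, 1
6, 2, 1
5, 3, 1
5, 2, 2
4, 4, 1
4, 3, 2
3, 3, 3

7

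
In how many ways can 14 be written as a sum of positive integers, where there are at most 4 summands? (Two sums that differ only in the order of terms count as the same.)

A partial list (first 12 by largest part):
14
13,1
12,2
12,1,1
11,3
11,2,1
11,1,1,1
10,4
10,3,1
10,2,2
10,2,1,1
9,5
…and 35 more, for 47 total.

47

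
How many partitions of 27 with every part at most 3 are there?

Counting exhaustively, 75 partitions satisfy the conditions.

75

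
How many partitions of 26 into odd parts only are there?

165

Counting exhaustively, 165 partitions satisfy the conditions.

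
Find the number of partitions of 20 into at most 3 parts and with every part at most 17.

40

A partial list (first 12 by largest part):
17 + 3
17 + 2 + 1
16 + 4
16 + 3 + 1
16 + 2 + 2
15 + 5
15 + 4 + 1
15 + 3 + 2
14 + 6
14 + 5 + 1
14 + 4 + 2
14 + 3 + 3
…and 28 more, for 40 total.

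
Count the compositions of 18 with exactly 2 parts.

By stars and bars with positive parts, the count is C(17,1) = 17.

17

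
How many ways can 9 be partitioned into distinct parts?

Enumerating:
9
8 + 1
7 + 2
6 + 3
6 + 2 + 1
5 + 4
5 + 3 + 1
4 + 3 + 2

8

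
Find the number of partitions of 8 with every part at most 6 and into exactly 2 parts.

3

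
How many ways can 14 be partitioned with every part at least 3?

13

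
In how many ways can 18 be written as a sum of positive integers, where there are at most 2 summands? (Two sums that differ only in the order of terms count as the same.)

Enumerating:
18
1 + 17
2 + 16
3 + 15
4 + 14
5 + 13
6 + 12
7 + 11
8 + 10
9 + 9
That's 10 in total.

10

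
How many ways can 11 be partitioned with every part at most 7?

49

There are too many to list fully; the first 12 (by largest part) are:
7 + 4
7 + 3 + 1
7 + 2 + 2
7 + 2 + 1 + 1
7 + 1 + 1 + 1 + 1
6 + 5
6 + 4 + 1
6 + 3 + 2
6 + 3 + 1 + 1
6 + 2 + 2 + 1
6 + 2 + 1 + 1 + 1
6 + 1 + 1 + 1 + 1 + 1
…and 37 more, for 49 total.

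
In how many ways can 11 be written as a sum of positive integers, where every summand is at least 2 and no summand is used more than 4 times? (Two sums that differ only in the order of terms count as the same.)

14

Listing the qualifying partitions of 11:
11
9,2
8,3
7,4
7,2,2
6,5
6,3,2
5,4,2
5,3,3
5,2,2,2
4,4,3
4,3,2,2
3,3,3,2
3,2,2,2,2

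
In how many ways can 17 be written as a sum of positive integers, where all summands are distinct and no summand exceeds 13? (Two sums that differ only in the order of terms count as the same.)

A partial list (first 12 by largest part):
13,4
13,3,1
12,5
12,4,1
12,3,2
11,6
11,5,1
11,4,2
11,3,2,1
10,7
10,6,1
10,5,2
…and 21 more, for 33 total.

33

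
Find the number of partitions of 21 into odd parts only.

Enumerating by decreasing first part gives 76 partitions in all.

76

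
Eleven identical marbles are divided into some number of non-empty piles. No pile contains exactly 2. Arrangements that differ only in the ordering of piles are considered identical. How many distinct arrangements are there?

A partial list (first 12 by largest part):
11
1 + 10
1 + 1 + 9
3 + 8
1 + 1 + 1 + 8
4 + 7
1 + 3 + 7
1 + 1 + 1 + 1 + 7
5 + 6
1 + 4 + 6
1 + 1 + 3 + 6
1 + 1 + 1 + 1 + 1 + 6
…and 14 more, for 26 total.

26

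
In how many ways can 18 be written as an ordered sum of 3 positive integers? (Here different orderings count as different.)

A composition of 18 into 3 positive parts is chosen by placing 2 dividers among the 17 gaps between 18 units: C(17,2) = 136.

136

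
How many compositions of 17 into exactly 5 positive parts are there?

1820

A composition of 17 into 5 positive parts is chosen by placing 4 dividers among the 16 gaps between 17 units: C(16,4) = 1820.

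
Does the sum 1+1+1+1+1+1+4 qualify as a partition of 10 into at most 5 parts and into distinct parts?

The parts sum to 10, and the condition 'there are at most 5 summands' is violated.

No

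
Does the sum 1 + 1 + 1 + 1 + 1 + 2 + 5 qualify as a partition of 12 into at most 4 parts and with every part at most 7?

No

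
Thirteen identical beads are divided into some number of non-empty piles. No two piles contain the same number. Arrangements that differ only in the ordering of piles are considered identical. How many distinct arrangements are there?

They are:
13
12+1
11+2
10+3
10+2+1
9+4
9+3+1
8+5
8+4+1
8+3+2
7+6
7+5+1
7+4+2
7+3+2+1
6+5+2
6+4+3
6+4+2+1
5+4+3+1
That's 18 in total.

18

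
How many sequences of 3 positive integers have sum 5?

6

By stars and bars with positive parts, the count is C(4,2) = 6.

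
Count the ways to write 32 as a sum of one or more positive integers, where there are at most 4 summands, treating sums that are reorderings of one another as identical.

351

Enumerating by decreasing first part gives 351 partitions in all.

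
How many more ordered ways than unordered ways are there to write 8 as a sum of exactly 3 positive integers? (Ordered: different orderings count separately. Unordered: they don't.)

Ordered (compositions into 3 parts): C(7,2) = 21.
Unordered (partitions into 3 parts): 5.
Difference: 21 − 5 = 16.

16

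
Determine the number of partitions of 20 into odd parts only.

64

There are too many to list fully; the first 12 (by largest part) are:
19 + 1
17 + 3
17 + 1 + 1 + 1
15 + 5
15 + 3 + 1 + 1
15 + 1 + 1 + 1 + 1 + 1
13 + 7
13 + 5 + 1 + 1
13 + 3 + 3 + 1
13 + 3 + 1 + 1 + 1 + 1
13 + 1 + 1 + 1 + 1 + 1 + 1 + 1
11 + 9
…and 52 more, for 64 total.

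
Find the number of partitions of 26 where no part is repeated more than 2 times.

Enumerating by decreasing first part gives 617 partitions in all.

617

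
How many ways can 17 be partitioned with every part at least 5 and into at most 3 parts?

7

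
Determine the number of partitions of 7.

The partitions of 7 that satisfy the conditions:
7
6 + 1
5 + 2
5 + 1 + 1
4 + 3
4 + 2 + 1
4 + 1 + 1 + 1
3 + 3 + 1
3 + 2 + 2
3 + 2 + 1 + 1
3 + 1 + 1 + 1 + 1
2 + 2 + 2 + 1
2 + 2 + 1 + 1 + 1
2 + 1 + 1 + 1 + 1 + 1
1 + 1 + 1 + 1 + 1 + 1 + 1
Counting gives 15.

15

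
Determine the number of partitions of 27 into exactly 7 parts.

364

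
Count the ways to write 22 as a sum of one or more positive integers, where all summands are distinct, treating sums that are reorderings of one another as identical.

89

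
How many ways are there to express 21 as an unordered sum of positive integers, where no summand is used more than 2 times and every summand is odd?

Enumerating:
21
19 + 1 + 1
17 + 3 + 1
15 + 5 + 1
15 + 3 + 3
13 + 7 + 1
13 + 5 + 3
13 + 3 + 3 + 1 + 1
11 + 9 + 1
11 + 7 + 3
11 + 5 + 5
11 + 5 + 3 + 1 + 1
9 + 9 + 3
9 + 7 + 5
9 + 7 + 3 + 1 + 1
9 + 5 + 5 + 1 + 1
9 + 5 + 3 + 3 + 1
7 + 7 + 5 + 1 + 1
7 + 7 + 3 + 3 + 1
7 + 5 + 5 + 3 + 1
That's 20 in total.

20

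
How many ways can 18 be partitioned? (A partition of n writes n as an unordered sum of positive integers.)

385

A full systematic count gives 385.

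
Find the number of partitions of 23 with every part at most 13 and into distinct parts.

71

Direct enumeration gives 71 partitions.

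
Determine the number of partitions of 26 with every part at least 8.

9

Listing the qualifying partitions of 26:
26
18+8
17+9
16+10
15+11
14+12
13+13
10+8+8
9+9+8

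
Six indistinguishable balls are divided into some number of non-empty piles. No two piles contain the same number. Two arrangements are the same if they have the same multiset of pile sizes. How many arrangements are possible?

The partitions of 6 that satisfy the conditions:
6
1+5
2+4
1+2+3

4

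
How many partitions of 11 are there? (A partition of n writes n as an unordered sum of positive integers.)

A partial list (first 12 by largest part):
11
10 + 1
9 + 2
9 + 1 + 1
8 + 3
8 + 2 + 1
8 + 1 + 1 + 1
7 + 4
7 + 3 + 1
7 + 2 + 2
7 + 2 + 1 + 1
7 + 1 + 1 + 1 + 1
…and 44 more, for 56 total.

56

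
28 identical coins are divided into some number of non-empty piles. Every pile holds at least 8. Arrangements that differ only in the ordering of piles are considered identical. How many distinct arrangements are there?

12

They are:
28
8, 20
9, 19
10, 18
11, 17
12, 16
13, 15
14, 14
8, 8, 12
8, 9, 11
8, 10, 10
9, 9, 10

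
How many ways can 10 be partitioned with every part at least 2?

Listing the qualifying partitions of 10:
10
8 + 2
7 + 3
6 + 4
6 + 2 + 2
5 + 5
5 + 3 + 2
4 + 4 + 2
4 + 3 + 3
4 + 2 + 2 + 2
3 + 3 + 2 + 2
2 + 2 + 2 + 2 + 2

12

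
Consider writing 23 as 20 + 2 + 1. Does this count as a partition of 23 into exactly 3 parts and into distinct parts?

The parts sum to 23, and the condition 'there are exactly 3 summands' holds; the condition 'all summands are distinct' holds.

Yes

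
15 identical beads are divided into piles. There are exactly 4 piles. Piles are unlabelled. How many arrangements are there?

A partial list (first 12 by largest part):
12,1,1,1
11,2,1,1
10,3,1,1
10,2,2,1
9,4,1,1
9,3,2,1
9,2,2,2
8,5,1,1
8,4,2,1
8,3,3,1
8,3,2,2
7,6,1,1
…and 15 more, for 27 total.

27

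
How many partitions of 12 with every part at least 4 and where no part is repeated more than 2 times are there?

Enumerating:
12
4 + 8
5 + 7
6 + 6

4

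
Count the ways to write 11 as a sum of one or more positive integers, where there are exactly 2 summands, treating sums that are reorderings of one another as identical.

5

The partitions of 11 that satisfy the conditions:
1, 10
2, 9
3, 8
4, 7
5, 6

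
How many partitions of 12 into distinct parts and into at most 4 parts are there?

15

The partitions of 12 that satisfy the conditions:
12
11,1
10,2
9,3
9,2,1
8,4
8,3,1
7,5
7,4,1
7,3,2
6,5,1
6,4,2
6,3,2,1
5,4,3
5,4,2,1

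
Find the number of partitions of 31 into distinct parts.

340

Enumerating by decreasing first part gives 340 partitions in all.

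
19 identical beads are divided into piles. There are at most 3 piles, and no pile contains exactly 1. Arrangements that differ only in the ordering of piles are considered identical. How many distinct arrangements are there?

30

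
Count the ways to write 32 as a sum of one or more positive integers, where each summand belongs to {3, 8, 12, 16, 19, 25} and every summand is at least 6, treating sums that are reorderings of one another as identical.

4

Enumerating:
16, 16
16, 8, 8
12, 12, 8
8, 8, 8, 8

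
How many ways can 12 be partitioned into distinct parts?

The partitions of 12 that satisfy the conditions:
12
11,1
10,2
9,3
9,2,1
8,4
8,3,1
7,5
7,4,1
7,3,2
6,5,1
6,4,2
6,3,2,1
5,4,3
5,4,2,1

15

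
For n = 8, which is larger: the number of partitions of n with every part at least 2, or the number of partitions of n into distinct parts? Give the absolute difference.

1

Partitions of 8 with every part at least 2: 7.
Partitions of 8 into distinct parts: 6.
|7 − 6| = 1.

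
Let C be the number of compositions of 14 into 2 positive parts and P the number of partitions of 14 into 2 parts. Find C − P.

6

Ordered (compositions into 2 parts): C(13,1) = 13.
Partitions of 14 into exactly 2 parts: 7.
Difference: 13 − 7 = 6.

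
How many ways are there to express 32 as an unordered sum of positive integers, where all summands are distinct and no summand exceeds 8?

2

Listing the qualifying partitions of 32:
2+4+5+6+7+8
1+2+3+5+6+7+8
Counting gives 2.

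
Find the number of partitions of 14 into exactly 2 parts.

Enumerating:
13 + 1
12 + 2
11 + 3
10 + 4
9 + 5
8 + 6
7 + 7
Counting gives 7.

7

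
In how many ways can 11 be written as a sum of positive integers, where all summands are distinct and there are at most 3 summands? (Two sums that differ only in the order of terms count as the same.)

They are:
11
10, 1
9, 2
8, 3
8, 2, 1
7, 4
7, 3, 1
6, 5
6, 4, 1
6, 3, 2
5, 4, 2
Counting gives 11.

11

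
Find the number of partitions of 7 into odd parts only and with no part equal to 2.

5

Enumerating:
7
5, 1, 1
3, 3, 1
3, 1, 1, 1, 1
1, 1, 1, 1, 1, 1, 1
That's 5 in total.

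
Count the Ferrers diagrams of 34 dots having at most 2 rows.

Enumerating:
34
33, 1
32, 2
31, 3
30, 4
29, 5
28, 6
27, 7
26, 8
25, 9
24, 10
23, 11
22, 12
21, 13
20, 14
19, 15
18, 16
17, 17
Counting gives 18.

18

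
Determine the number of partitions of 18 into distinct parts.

46

There are too many to list fully; the first 12 (by largest part) are:
18
17, 1
16, 2
15, 3
15, 2, 1
14, 4
14, 3, 1
13, 5
13, 4, 1
13, 3, 2
12, 6
12, 5, 1
…and 34 more, for 46 total.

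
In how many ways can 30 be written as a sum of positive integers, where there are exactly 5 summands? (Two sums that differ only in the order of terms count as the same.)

A full systematic count gives 377.

377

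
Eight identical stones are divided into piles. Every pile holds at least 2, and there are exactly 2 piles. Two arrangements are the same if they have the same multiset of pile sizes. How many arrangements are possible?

Enumerating:
6+2
5+3
4+4

3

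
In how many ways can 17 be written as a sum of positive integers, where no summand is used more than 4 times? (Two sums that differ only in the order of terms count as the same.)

205

Direct enumeration gives 205 partitions.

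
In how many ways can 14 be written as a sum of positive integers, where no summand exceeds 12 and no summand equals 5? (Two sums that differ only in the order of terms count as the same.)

Enumerating by decreasing first part gives 103 partitions in all.

103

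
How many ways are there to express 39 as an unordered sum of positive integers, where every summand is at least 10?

Listing the qualifying partitions of 39:
39
29, 10
28, 11
27, 12
26, 13
25, 14
24, 15
23, 16
22, 17
21, 18
20, 19
19, 10, 10
18, 11, 10
17, 12, 10
17, 11, 11
16, 13, 10
16, 12, 11
15, 14, 10
15, 13, 11
15, 12, 12
14, 14, 11
14, 13, 12
13, 13, 13

23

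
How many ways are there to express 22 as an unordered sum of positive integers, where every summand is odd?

Systematic enumeration (by largest part, then next-largest, …) yields 89.

89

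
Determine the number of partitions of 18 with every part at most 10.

340

Systematic enumeration (by largest part, then next-largest, …) yields 340.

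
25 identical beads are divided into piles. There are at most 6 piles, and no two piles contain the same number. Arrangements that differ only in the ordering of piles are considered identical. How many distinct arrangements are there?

142

A full systematic count gives 142.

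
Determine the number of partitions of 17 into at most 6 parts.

Systematic enumeration (by largest part, then next-largest, …) yields 163.

163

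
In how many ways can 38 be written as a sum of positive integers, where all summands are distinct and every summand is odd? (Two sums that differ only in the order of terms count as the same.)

A partial list (first 12 by largest part):
37 + 1
35 + 3
33 + 5
31 + 7
29 + 9
29 + 5 + 3 + 1
27 + 11
27 + 7 + 3 + 1
25 + 13
25 + 9 + 3 + 1
25 + 7 + 5 + 1
23 + 15
…and 25 more, for 37 total.

37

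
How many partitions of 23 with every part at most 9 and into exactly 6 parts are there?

103

There are 103 such partitions.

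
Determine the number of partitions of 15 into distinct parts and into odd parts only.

4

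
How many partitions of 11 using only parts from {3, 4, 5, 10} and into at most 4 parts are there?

2

Enumerating:
5,3,3
4,4,3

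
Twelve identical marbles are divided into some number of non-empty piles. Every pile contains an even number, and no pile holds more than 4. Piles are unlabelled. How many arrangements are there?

Enumerating:
4 + 4 + 4
2 + 2 + 4 + 4
2 + 2 + 2 + 2 + 4
2 + 2 + 2 + 2 + 2 + 2

4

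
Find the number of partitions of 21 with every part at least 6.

The partitions of 21 that satisfy the conditions:
21
6, 15
7, 14
8, 13
9, 12
10, 11
6, 6, 9
6, 7, 8
7, 7, 7

9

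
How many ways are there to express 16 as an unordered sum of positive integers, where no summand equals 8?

There are 209 such partitions.

209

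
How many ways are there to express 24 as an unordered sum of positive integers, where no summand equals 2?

573

Counting exhaustively, 573 partitions satisfy the conditions.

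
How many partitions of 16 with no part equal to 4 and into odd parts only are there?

32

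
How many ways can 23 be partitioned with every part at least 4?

There are too many to list fully; the first 12 (by largest part) are:
23
19 + 4
18 + 5
17 + 6
16 + 7
15 + 8
15 + 4 + 4
14 + 9
14 + 5 + 4
13 + 10
13 + 6 + 4
13 + 5 + 5
…and 27 more, for 39 total.

39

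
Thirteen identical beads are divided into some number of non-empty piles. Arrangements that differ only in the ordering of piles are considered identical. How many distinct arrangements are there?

101

Counting exhaustively, 101 partitions satisfy the conditions.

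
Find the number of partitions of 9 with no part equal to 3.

They are:
9
8 + 1
7 + 2
7 + 1 + 1
6 + 2 + 1
6 + 1 + 1 + 1
5 + 4
5 + 2 + 2
5 + 2 + 1 + 1
5 + 1 + 1 + 1 + 1
4 + 4 + 1
4 + 2 + 2 + 1
4 + 2 + 1 + 1 + 1
4 + 1 + 1 + 1 + 1 + 1
2 + 2 + 2 + 2 + 1
2 + 2 + 2 + 1 + 1 + 1
2 + 2 + 1 + 1 + 1 + 1 + 1
2 + 1 + 1 + 1 + 1 + 1 + 1 + 1
1 + 1 + 1 + 1 + 1 + 1 + 1 + 1 + 1

19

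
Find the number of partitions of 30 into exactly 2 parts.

Listing the qualifying partitions of 30:
29, 1
28, 2
27, 3
26, 4
25, 5
24, 6
23, 7
22, 8
21, 9
20, 10
19, 11
18, 12
17, 13
16, 14
15, 15
That's 15 in total.

15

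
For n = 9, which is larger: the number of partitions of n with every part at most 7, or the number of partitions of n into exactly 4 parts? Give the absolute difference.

22

Partitions of 9 with every part at most 7: 28.
Partitions of 9 into exactly 4 parts: 6.
|28 − 6| = 22.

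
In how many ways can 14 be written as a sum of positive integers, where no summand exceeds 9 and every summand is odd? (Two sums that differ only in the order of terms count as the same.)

They are:
9, 5
9, 3, 1, 1
9, 1, 1, 1, 1, 1
7, 7
7, 5, 1, 1
7, 3, 3, 1
7, 3, 1, 1, 1, 1
7, 1, 1, 1, 1, 1, 1, 1
5, 5, 3, 1
5, 5, 1, 1, 1, 1
5, 3, 3, 3
5, 3, 3, 1, 1, 1
5, 3, 1, 1, 1, 1, 1, 1
5, 1, 1, 1, 1, 1, 1, 1, 1, 1
3, 3, 3, 3, 1, 1
3, 3, 3, 1, 1, 1, 1, 1
3, 3, 1, 1, 1, 1, 1, 1, 1, 1
3, 1, 1, 1, 1, 1, 1, 1, 1, 1, 1, 1
1, 1, 1, 1, 1, 1, 1, 1, 1, 1, 1, 1, 1, 1
That's 19 in total.

19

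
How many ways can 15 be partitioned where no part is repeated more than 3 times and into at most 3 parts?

There are too many to list fully; the first 12 (by largest part) are:
15
14+1
13+2
13+1+1
12+3
12+2+1
11+4
11+3+1
11+2+2
10+5
10+4+1
10+3+2
…and 15 more, for 27 total.

27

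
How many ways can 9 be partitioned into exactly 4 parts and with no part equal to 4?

Listing the qualifying partitions of 9:
6+1+1+1
5+2+1+1
3+3+2+1
3+2+2+2

4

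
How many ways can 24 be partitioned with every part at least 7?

10

The partitions of 24 that satisfy the conditions:
24
7 + 17
8 + 16
9 + 15
10 + 14
11 + 13
12 + 12
7 + 7 + 10
7 + 8 + 9
8 + 8 + 8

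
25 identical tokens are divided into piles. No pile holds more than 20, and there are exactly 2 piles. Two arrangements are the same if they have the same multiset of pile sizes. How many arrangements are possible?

Listing the qualifying partitions of 25:
20, 5
19, 6
18, 7
17, 8
16, 9
15, 10
14, 11
13, 12

8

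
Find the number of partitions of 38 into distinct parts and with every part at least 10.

15

The partitions of 38 that satisfy the conditions:
38
10 + 28
11 + 27
12 + 26
13 + 25
14 + 24
15 + 23
16 + 22
17 + 21
18 + 20
10 + 11 + 17
10 + 12 + 16
10 + 13 + 15
11 + 12 + 15
11 + 13 + 14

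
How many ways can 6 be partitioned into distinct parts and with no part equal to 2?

2

They are:
6
5+1
Counting gives 2.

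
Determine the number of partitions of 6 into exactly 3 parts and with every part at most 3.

Enumerating:
1,2,3
2,2,2
That's 2 in total.

2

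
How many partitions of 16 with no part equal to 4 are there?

154

A full systematic count gives 154.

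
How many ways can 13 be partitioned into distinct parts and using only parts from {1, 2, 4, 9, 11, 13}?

3

Listing the qualifying partitions of 13:
13
11,2
9,4
Counting gives 3.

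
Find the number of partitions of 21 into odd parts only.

76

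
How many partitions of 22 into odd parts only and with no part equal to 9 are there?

Systematic enumeration (by largest part, then next-largest, …) yields 71.

71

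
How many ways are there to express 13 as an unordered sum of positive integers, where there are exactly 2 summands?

6

They are:
12, 1
11, 2
10, 3
9, 4
8, 5
7, 6
Counting gives 6.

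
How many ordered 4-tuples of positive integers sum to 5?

4

Equivalently, choose which 3 of the 4 gaps become plus signs: C(4,3) = 4.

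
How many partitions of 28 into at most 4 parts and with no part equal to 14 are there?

225

A full systematic count gives 225.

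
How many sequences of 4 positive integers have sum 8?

By stars and bars with positive parts, the count is C(7,3) = 35.

35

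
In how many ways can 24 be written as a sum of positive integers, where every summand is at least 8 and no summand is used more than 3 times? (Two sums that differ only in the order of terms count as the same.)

Enumerating:
24
16+8
15+9
14+10
13+11
12+12
8+8+8
Counting gives 7.

7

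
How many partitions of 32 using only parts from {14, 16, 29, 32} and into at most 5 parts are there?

2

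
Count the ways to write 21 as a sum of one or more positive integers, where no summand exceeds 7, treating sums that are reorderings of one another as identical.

436

Systematic enumeration (by largest part, then next-largest, …) yields 436.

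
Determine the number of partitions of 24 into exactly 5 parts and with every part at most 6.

9

The partitions of 24 that satisfy the conditions:
6+6+6+5+1
6+6+6+4+2
6+6+6+3+3
6+6+5+5+2
6+6+5+4+3
6+6+4+4+4
6+5+5+5+3
6+5+5+4+4
5+5+5+5+4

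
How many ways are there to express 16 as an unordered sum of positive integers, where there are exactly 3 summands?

The partitions of 16 that satisfy the conditions:
14,1,1
13,2,1
12,3,1
12,2,2
11,4,1
11,3,2
10,5,1
10,4,2
10,3,3
9,6,1
9,5,2
9,4,3
8,7,1
8,6,2
8,5,3
8,4,4
7,7,2
7,6,3
7,5,4
6,6,4
6,5,5

21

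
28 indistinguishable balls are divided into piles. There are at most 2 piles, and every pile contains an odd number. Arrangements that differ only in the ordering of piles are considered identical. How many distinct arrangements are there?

7

The partitions of 28 that satisfy the conditions:
1+27
3+25
5+23
7+21
9+19
11+17
13+15
That's 7 in total.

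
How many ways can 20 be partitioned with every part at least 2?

Counting exhaustively, 137 partitions satisfy the conditions.

137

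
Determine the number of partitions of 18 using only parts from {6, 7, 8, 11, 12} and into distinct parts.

They are:
12, 6
11, 7
Counting gives 2.

2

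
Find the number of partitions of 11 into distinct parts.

They are:
11
10+1
9+2
8+3
8+2+1
7+4
7+3+1
6+5
6+4+1
6+3+2
5+4+2
5+3+2+1

12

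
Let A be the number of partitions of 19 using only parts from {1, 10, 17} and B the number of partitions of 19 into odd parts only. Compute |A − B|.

51

Partitions of 19 using only parts from {1, 10, 17}: 3.
Partitions of 19 into odd parts only: 54.
|3 − 54| = 51.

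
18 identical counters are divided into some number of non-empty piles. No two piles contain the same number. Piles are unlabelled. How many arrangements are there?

There are too many to list fully; the first 12 (by largest part) are:
18
17 + 1
16 + 2
15 + 3
15 + 2 + 1
14 + 4
14 + 3 + 1
13 + 5
13 + 4 + 1
13 + 3 + 2
12 + 6
12 + 5 + 1
…and 34 more, for 46 total.

46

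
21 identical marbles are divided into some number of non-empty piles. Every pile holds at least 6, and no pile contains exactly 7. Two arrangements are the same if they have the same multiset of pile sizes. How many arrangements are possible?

6

Listing the qualifying partitions of 21:
21
15, 6
13, 8
12, 9
11, 10
9, 6, 6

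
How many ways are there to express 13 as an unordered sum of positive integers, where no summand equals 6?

86

A full systematic count gives 86.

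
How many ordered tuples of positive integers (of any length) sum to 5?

The number of compositions of n is 2^(n−1); here 2^4 = 16.

16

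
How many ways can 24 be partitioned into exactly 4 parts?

Direct enumeration gives 108 partitions.

108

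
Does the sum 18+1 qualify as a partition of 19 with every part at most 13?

The parts sum to 19, and the condition 'no summand exceeds 13' is violated.

No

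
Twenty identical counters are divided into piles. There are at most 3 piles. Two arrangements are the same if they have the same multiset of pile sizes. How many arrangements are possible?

44

A partial list (first 12 by largest part):
20
1+19
2+18
1+1+18
3+17
1+2+17
4+16
1+3+16
2+2+16
5+15
1+4+15
2+3+15
…and 32 more, for 44 total.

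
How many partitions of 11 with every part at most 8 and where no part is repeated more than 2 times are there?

Listing the qualifying partitions of 11:
8,3
8,2,1
7,4
7,3,1
7,2,2
7,2,1,1
6,5
6,4,1
6,3,2
6,3,1,1
6,2,2,1
5,5,1
5,4,2
5,4,1,1
5,3,3
5,3,2,1
5,2,2,1,1
4,4,3
4,4,2,1
4,3,3,1
4,3,2,2
4,3,2,1,1
3,3,2,2,1

23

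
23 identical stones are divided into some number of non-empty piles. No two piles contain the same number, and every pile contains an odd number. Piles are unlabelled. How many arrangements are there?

Listing the qualifying partitions of 23:
23
19,3,1
17,5,1
15,7,1
15,5,3
13,9,1
13,7,3
11,9,3
11,7,5
Counting gives 9.

9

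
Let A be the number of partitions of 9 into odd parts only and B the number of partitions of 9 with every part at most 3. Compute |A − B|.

Partitions of 9 into odd parts only: 8.
Partitions of 9 with every part at most 3: 12.
|8 − 12| = 4.

4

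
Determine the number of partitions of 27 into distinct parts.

There are 192 such partitions.

192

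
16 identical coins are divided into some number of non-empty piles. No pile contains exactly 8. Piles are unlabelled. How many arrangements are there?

209

Counting exhaustively, 209 partitions satisfy the conditions.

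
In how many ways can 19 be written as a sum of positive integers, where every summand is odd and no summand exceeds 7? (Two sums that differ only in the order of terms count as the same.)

A partial list (first 12 by largest part):
7, 7, 5
7, 7, 3, 1, 1
7, 7, 1, 1, 1, 1, 1
7, 5, 5, 1, 1
7, 5, 3, 3, 1
7, 5, 3, 1, 1, 1, 1
7, 5, 1, 1, 1, 1, 1, 1, 1
7, 3, 3, 3, 3
7, 3, 3, 3, 1, 1, 1
7, 3, 3, 1, 1, 1, 1, 1, 1
7, 3, 1, 1, 1, 1, 1, 1, 1, 1, 1
7, 1, 1, 1, 1, 1, 1, 1, 1, 1, 1, 1, 1
…and 18 more, for 30 total.

30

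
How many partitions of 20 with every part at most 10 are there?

Enumerating by decreasing first part gives 530 partitions in all.

530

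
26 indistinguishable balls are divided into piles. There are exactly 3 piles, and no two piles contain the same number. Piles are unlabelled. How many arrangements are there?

There are too many to list fully; the first 12 (by largest part) are:
23, 2, 1
22, 3, 1
21, 4, 1
21, 3, 2
20, 5, 1
20, 4, 2
19, 6, 1
19, 5, 2
19, 4, 3
18, 7, 1
18, 6, 2
18, 5, 3
…and 32 more, for 44 total.

44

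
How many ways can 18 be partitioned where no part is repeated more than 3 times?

A full systematic count gives 208.

208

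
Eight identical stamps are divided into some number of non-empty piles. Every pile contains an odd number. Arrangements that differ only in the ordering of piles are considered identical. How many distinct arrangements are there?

Enumerating:
1 + 7
3 + 5
1 + 1 + 1 + 5
1 + 1 + 3 + 3
1 + 1 + 1 + 1 + 1 + 3
1 + 1 + 1 + 1 + 1 + 1 + 1 + 1
That's 6 in total.

6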